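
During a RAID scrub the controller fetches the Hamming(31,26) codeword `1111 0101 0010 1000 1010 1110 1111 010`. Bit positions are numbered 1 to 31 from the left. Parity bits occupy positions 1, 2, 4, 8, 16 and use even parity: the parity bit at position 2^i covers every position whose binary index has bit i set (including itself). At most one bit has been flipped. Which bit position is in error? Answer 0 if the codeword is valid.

s1: b1⊕b3⊕b5⊕b7⊕b9⊕b11⊕b13⊕b15⊕b17⊕b19⊕b21⊕b23⊕b25⊕b27⊕b29⊕b31 = 1⊕1⊕0⊕0⊕0⊕1⊕1⊕0⊕1⊕1⊕1⊕1⊕1⊕1⊕0⊕0 = 0
s2: b2⊕b3⊕b6⊕b7⊕b10⊕b11⊕b14⊕b15⊕b18⊕b19⊕b22⊕b23⊕b26⊕b27⊕b30⊕b31 = 1⊕1⊕1⊕0⊕0⊕1⊕0⊕0⊕0⊕1⊕1⊕1⊕1⊕1⊕1⊕0 = 0
s4: b4⊕b5⊕b6⊕b7⊕b12⊕b13⊕b14⊕b15⊕b20⊕b21⊕b22⊕b23⊕b28⊕b29⊕b30⊕b31 = 1⊕0⊕1⊕0⊕0⊕1⊕0⊕0⊕0⊕1⊕1⊕1⊕1⊕0⊕1⊕0 = 0
s8: b8⊕b9⊕b10⊕b11⊕b12⊕b13⊕b14⊕b15⊕b24⊕b25⊕b26⊕b27⊕b28⊕b29⊕b30⊕b31 = 1⊕0⊕0⊕1⊕0⊕1⊕0⊕0⊕0⊕1⊕1⊕1⊕1⊕0⊕1⊕0 = 0
s16: b16⊕b17⊕b18⊕b19⊕b20⊕b21⊕b22⊕b23⊕b24⊕b25⊕b26⊕b27⊕b28⊕b29⊕b30⊕b31 = 0⊕1⊕0⊕1⊕0⊕1⊕1⊕1⊕0⊕1⊕1⊕1⊕1⊕0⊕1⊕0 = 0
Syndrome (s16...s1) = 00000 → position 0 (no error).

0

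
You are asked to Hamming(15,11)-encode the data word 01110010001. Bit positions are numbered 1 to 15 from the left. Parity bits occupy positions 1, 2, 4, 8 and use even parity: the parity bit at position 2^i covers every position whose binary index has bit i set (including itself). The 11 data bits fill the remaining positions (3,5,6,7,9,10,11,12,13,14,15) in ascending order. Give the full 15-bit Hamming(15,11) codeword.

000011100010001

Place data bits at non-power-of-two positions: b3=0, b5=1, b6=1, b7=1, b9=0, b10=0, b11=1, b12=0, b13=0, b14=0, b15=1.
p1 = XOR of data positions {3,5,7,9,11,13,15} = 0⊕1⊕1⊕0⊕1⊕0⊕1 = 0
p2 = XOR of data positions {3,6,7,10,11,14,15} = 0⊕1⊕1⊕0⊕1⊕0⊕1 = 0
p4 = XOR of data positions {5,6,7,12,13,14,15} = 1⊕1⊕1⊕0⊕0⊕0⊕1 = 0
p8 = XOR of data positions {9,10,11,12,13,14,15} = 0⊕0⊕1⊕0⊕0⊕0⊕1 = 0
Codeword b1..b15 = 000011100010001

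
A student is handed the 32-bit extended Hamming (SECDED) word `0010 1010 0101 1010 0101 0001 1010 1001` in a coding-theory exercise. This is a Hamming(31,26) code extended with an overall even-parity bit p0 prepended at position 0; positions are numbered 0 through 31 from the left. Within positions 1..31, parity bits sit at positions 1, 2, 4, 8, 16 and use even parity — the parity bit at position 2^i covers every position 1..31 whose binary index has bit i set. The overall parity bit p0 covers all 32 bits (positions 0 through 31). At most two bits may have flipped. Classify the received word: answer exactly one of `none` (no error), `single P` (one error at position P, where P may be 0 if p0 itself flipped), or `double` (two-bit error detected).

s1: b1⊕b3⊕b5⊕b7⊕b9⊕b11⊕b13⊕b15⊕b17⊕b19⊕b21⊕b23⊕b25⊕b27⊕b29⊕b31 = 0⊕0⊕0⊕0⊕1⊕1⊕0⊕0⊕1⊕1⊕0⊕1⊕0⊕0⊕0⊕1 = 0
s2: b2⊕b3⊕b6⊕b7⊕b10⊕b11⊕b14⊕b15⊕b18⊕b19⊕b22⊕b23⊕b26⊕b27⊕b30⊕b31 = 1⊕0⊕1⊕0⊕0⊕1⊕1⊕0⊕0⊕1⊕0⊕1⊕1⊕0⊕0⊕1 = 0
s4: b4⊕b5⊕b6⊕b7⊕b12⊕b13⊕b14⊕b15⊕b20⊕b21⊕b22⊕b23⊕b28⊕b29⊕b30⊕b31 = 1⊕0⊕1⊕0⊕1⊕0⊕1⊕0⊕0⊕0⊕0⊕1⊕1⊕0⊕0⊕1 = 1
s8: b8⊕b9⊕b10⊕b11⊕b12⊕b13⊕b14⊕b15⊕b24⊕b25⊕b26⊕b27⊕b28⊕b29⊕b30⊕b31 = 0⊕1⊕0⊕1⊕1⊕0⊕1⊕0⊕1⊕0⊕1⊕0⊕1⊕0⊕0⊕1 = 0
s16: b16⊕b17⊕b18⊕b19⊕b20⊕b21⊕b22⊕b23⊕b24⊕b25⊕b26⊕b27⊕b28⊕b29⊕b30⊕b31 = 0⊕1⊕0⊕1⊕0⊕0⊕0⊕1⊕1⊕0⊕1⊕0⊕1⊕0⊕0⊕1 = 1
Syndrome (s16...s1) = 10100 → position 20.
Overall parity (XOR of all 32 bits, including p0): 0⊕0⊕1⊕0⊕1⊕0⊕1⊕0⊕0⊕1⊕0⊕1⊕1⊕0⊕1⊕0⊕0⊕1⊕0⊕1⊕0⊕0⊕0⊕1⊕1⊕0⊕1⊕0⊕1⊕0⊕0⊕1 = 0
Overall=0, syndrome position=20 → double-bit error detected (uncorrectable).

double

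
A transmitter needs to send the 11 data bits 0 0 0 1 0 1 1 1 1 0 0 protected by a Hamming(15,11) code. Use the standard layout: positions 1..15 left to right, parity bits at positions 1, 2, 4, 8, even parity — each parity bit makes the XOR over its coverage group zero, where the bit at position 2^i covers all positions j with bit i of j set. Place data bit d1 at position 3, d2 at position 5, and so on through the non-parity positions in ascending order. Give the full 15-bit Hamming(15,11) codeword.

110100100111100

Place data bits at non-power-of-two positions: b3=0, b5=0, b6=0, b7=1, b9=0, b10=1, b11=1, b12=1, b13=1, b14=0, b15=0.
p1 = XOR of data positions {3,5,7,9,11,13,15} = 0⊕0⊕1⊕0⊕1⊕1⊕0 = 1
p2 = XOR of data positions {3,6,7,10,11,14,15} = 0⊕0⊕1⊕1⊕1⊕0⊕0 = 1
p4 = XOR of data positions {5,6,7,12,13,14,15} = 0⊕0⊕1⊕1⊕1⊕0⊕0 = 1
p8 = XOR of data positions {9,10,11,12,13,14,15} = 0⊕1⊕1⊕1⊕1⊕0⊕0 = 0
Codeword b1..b15 = 110100100111100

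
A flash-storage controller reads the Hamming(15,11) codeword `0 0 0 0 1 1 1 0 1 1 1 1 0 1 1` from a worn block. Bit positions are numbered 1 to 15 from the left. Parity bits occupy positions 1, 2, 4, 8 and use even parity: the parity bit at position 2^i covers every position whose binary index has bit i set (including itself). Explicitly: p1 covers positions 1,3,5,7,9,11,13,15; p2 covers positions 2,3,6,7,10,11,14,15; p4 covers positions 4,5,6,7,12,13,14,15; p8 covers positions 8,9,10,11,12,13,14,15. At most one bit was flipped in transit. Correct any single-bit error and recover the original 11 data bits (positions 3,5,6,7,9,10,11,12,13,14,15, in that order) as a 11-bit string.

01111111011

s1: b1⊕b3⊕b5⊕b7⊕b9⊕b11⊕b13⊕b15 = 0⊕0⊕1⊕1⊕1⊕1⊕0⊕1 = 1
s2: b2⊕b3⊕b6⊕b7⊕b10⊕b11⊕b14⊕b15 = 0⊕0⊕1⊕1⊕1⊕1⊕1⊕1 = 0
s4: b4⊕b5⊕b6⊕b7⊕b12⊕b13⊕b14⊕b15 = 0⊕1⊕1⊕1⊕1⊕0⊕1⊕1 = 0
s8: b8⊕b9⊕b10⊕b11⊕b12⊕b13⊕b14⊕b15 = 0⊕1⊕1⊕1⊕1⊕0⊕1⊕1 = 0
Syndrome (s8...s1) = 0001 → position 1.
Flip bit 1: corrected codeword = 100011101111011
Data bits at positions 3,5,6,7,9,10,11,12,13,14,15: 01111111011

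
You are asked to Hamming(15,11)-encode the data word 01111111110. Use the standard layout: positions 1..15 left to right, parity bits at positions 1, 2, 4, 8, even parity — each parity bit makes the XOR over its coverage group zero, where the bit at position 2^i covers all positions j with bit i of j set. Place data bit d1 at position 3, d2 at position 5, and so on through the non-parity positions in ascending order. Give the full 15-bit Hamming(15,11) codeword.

Place data bits at non-power-of-two positions: b3=0, b5=1, b6=1, b7=1, b9=1, b10=1, b11=1, b12=1, b13=1, b14=1, b15=0.
p1 = XOR of data positions {3,5,7,9,11,13,15} = 0⊕1⊕1⊕1⊕1⊕1⊕0 = 1
p2 = XOR of data positions {3,6,7,10,11,14,15} = 0⊕1⊕1⊕1⊕1⊕1⊕0 = 1
p4 = XOR of data positions {5,6,7,12,13,14,15} = 1⊕1⊕1⊕1⊕1⊕1⊕0 = 0
p8 = XOR of data positions {9,10,11,12,13,14,15} = 1⊕1⊕1⊕1⊕1⊕1⊕0 = 0
Codeword b1..b15 = 110011101111110

110011101111110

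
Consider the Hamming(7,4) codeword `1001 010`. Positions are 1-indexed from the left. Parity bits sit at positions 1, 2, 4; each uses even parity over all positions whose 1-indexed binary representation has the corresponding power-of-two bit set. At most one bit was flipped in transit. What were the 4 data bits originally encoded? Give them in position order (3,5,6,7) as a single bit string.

s1: b1⊕b3⊕b5⊕b7 = 1⊕0⊕0⊕0 = 1
s2: b2⊕b3⊕b6⊕b7 = 0⊕0⊕1⊕0 = 1
s4: b4⊕b5⊕b6⊕b7 = 1⊕0⊕1⊕0 = 0
Syndrome (s4...s1) = 011 → position 3.
Flip bit 3: corrected codeword = 1011010
Data bits at positions 3,5,6,7: 1010

1010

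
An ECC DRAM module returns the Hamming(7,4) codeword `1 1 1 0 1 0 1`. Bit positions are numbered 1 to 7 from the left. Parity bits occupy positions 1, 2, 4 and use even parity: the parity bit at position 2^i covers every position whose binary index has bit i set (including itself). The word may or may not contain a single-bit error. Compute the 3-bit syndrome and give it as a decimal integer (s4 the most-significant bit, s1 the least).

2

s1: b1⊕b3⊕b5⊕b7 = 1⊕1⊕1⊕1 = 0
s2: b2⊕b3⊕b6⊕b7 = 1⊕1⊕0⊕1 = 1
s4: b4⊕b5⊕b6⊕b7 = 0⊕1⊕0⊕1 = 0
Syndrome (s4...s1) = 010 → position 2.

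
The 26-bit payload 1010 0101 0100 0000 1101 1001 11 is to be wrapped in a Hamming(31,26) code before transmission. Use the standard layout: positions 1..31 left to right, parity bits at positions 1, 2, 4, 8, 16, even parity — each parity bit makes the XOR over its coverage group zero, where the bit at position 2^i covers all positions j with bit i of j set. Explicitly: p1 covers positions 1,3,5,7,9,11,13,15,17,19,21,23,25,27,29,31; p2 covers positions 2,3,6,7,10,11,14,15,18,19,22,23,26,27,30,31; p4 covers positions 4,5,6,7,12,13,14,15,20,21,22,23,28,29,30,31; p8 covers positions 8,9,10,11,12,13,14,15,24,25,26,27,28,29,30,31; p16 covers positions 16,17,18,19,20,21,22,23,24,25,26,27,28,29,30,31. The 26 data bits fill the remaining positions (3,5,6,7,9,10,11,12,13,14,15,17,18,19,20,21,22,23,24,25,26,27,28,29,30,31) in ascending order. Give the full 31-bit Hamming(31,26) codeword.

Place data bits at non-power-of-two positions: b3=1, b5=0, b6=1, b7=0, b9=0, b10=1, b11=0, b12=1, b13=0, b14=1, b15=0, b17=0, b18=0, b19=0, b20=0, b21=0, b22=1, b23=1, b24=0, b25=1, b26=1, b27=0, b28=0, b29=1, b30=1, b31=1.
p1 = XOR of data positions {3,5,7,9,11,13,15,17,19,21,23,25,27,29,31} = 1⊕0⊕0⊕0⊕0⊕0⊕0⊕0⊕0⊕0⊕1⊕1⊕0⊕1⊕1 = 1
p2 = XOR of data positions {3,6,7,10,11,14,15,18,19,22,23,26,27,30,31} = 1⊕1⊕0⊕1⊕0⊕1⊕0⊕0⊕0⊕1⊕1⊕1⊕0⊕1⊕1 = 1
p4 = XOR of data positions {5,6,7,12,13,14,15,20,21,22,23,28,29,30,31} = 0⊕1⊕0⊕1⊕0⊕1⊕0⊕0⊕0⊕1⊕1⊕0⊕1⊕1⊕1 = 0
p8 = XOR of data positions {9,10,11,12,13,14,15,24,25,26,27,28,29,30,31} = 0⊕1⊕0⊕1⊕0⊕1⊕0⊕0⊕1⊕1⊕0⊕0⊕1⊕1⊕1 = 0
p16 = XOR of data positions {17,18,19,20,21,22,23,24,25,26,27,28,29,30,31} = 0⊕0⊕0⊕0⊕0⊕1⊕1⊕0⊕1⊕1⊕0⊕0⊕1⊕1⊕1 = 1
Codeword b1..b31 = 1110010001010101000001101100111

1110010001010101000001101100111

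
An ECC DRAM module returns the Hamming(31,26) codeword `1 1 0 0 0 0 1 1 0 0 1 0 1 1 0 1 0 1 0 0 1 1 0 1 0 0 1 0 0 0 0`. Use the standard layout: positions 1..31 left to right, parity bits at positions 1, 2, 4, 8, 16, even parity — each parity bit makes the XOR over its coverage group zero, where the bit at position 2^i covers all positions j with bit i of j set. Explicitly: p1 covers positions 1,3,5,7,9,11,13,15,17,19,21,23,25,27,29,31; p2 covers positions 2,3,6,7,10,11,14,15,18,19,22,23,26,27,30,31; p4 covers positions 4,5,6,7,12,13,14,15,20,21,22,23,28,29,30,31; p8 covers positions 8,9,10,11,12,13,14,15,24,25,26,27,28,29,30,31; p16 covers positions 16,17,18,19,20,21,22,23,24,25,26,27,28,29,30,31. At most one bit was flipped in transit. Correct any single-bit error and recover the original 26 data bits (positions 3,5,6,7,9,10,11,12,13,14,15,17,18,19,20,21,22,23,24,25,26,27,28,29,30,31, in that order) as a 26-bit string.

00110010110010011010010000

s1: b1⊕b3⊕b5⊕b7⊕b9⊕b11⊕b13⊕b15⊕b17⊕b19⊕b21⊕b23⊕b25⊕b27⊕b29⊕b31 = 1⊕0⊕0⊕1⊕0⊕1⊕1⊕0⊕0⊕0⊕1⊕0⊕0⊕1⊕0⊕0 = 0
s2: b2⊕b3⊕b6⊕b7⊕b10⊕b11⊕b14⊕b15⊕b18⊕b19⊕b22⊕b23⊕b26⊕b27⊕b30⊕b31 = 1⊕0⊕0⊕1⊕0⊕1⊕1⊕0⊕1⊕0⊕1⊕0⊕0⊕1⊕0⊕0 = 1
s4: b4⊕b5⊕b6⊕b7⊕b12⊕b13⊕b14⊕b15⊕b20⊕b21⊕b22⊕b23⊕b28⊕b29⊕b30⊕b31 = 0⊕0⊕0⊕1⊕0⊕1⊕1⊕0⊕0⊕1⊕1⊕0⊕0⊕0⊕0⊕0 = 1
s8: b8⊕b9⊕b10⊕b11⊕b12⊕b13⊕b14⊕b15⊕b24⊕b25⊕b26⊕b27⊕b28⊕b29⊕b30⊕b31 = 1⊕0⊕0⊕1⊕0⊕1⊕1⊕0⊕1⊕0⊕0⊕1⊕0⊕0⊕0⊕0 = 0
s16: b16⊕b17⊕b18⊕b19⊕b20⊕b21⊕b22⊕b23⊕b24⊕b25⊕b26⊕b27⊕b28⊕b29⊕b30⊕b31 = 1⊕0⊕1⊕0⊕0⊕1⊕1⊕0⊕1⊕0⊕0⊕1⊕0⊕0⊕0⊕0 = 0
Syndrome (s16...s1) = 00110 → position 6.
Flip bit 6: corrected codeword = 1100011100101101010011010010000
Data bits at positions 3,5,6,7,9,10,11,12,13,14,15,17,18,19,20,21,22,23,24,25,26,27,28,29,30,31: 00110010110010011010010000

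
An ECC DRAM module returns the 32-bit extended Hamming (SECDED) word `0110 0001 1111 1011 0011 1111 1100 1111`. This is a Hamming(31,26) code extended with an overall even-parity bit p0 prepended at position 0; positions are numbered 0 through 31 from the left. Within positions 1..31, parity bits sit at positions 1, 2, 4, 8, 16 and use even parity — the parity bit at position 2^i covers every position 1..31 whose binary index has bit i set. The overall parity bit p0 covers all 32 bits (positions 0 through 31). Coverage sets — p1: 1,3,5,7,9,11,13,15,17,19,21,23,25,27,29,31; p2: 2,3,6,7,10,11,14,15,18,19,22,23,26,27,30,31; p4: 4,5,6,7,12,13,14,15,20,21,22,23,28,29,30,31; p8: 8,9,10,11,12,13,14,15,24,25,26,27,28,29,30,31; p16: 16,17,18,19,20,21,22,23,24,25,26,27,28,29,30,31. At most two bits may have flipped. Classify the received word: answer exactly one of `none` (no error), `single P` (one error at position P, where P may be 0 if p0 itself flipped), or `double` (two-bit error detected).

s1: b1⊕b3⊕b5⊕b7⊕b9⊕b11⊕b13⊕b15⊕b17⊕b19⊕b21⊕b23⊕b25⊕b27⊕b29⊕b31 = 1⊕0⊕0⊕1⊕1⊕1⊕0⊕1⊕0⊕1⊕1⊕1⊕1⊕0⊕1⊕1 = 1
s2: b2⊕b3⊕b6⊕b7⊕b10⊕b11⊕b14⊕b15⊕b18⊕b19⊕b22⊕b23⊕b26⊕b27⊕b30⊕b31 = 1⊕0⊕0⊕1⊕1⊕1⊕1⊕1⊕1⊕1⊕1⊕1⊕0⊕0⊕1⊕1 = 0
s4: b4⊕b5⊕b6⊕b7⊕b12⊕b13⊕b14⊕b15⊕b20⊕b21⊕b22⊕b23⊕b28⊕b29⊕b30⊕b31 = 0⊕0⊕0⊕1⊕1⊕0⊕1⊕1⊕1⊕1⊕1⊕1⊕1⊕1⊕1⊕1 = 0
s8: b8⊕b9⊕b10⊕b11⊕b12⊕b13⊕b14⊕b15⊕b24⊕b25⊕b26⊕b27⊕b28⊕b29⊕b30⊕b31 = 1⊕1⊕1⊕1⊕1⊕0⊕1⊕1⊕1⊕1⊕0⊕0⊕1⊕1⊕1⊕1 = 1
s16: b16⊕b17⊕b18⊕b19⊕b20⊕b21⊕b22⊕b23⊕b24⊕b25⊕b26⊕b27⊕b28⊕b29⊕b30⊕b31 = 0⊕0⊕1⊕1⊕1⊕1⊕1⊕1⊕1⊕1⊕0⊕0⊕1⊕1⊕1⊕1 = 0
Syndrome (s16...s1) = 01001 → position 9.
Overall parity (XOR of all 32 bits, including p0): 0⊕1⊕1⊕0⊕0⊕0⊕0⊕1⊕1⊕1⊕1⊕1⊕1⊕0⊕1⊕1⊕0⊕0⊕1⊕1⊕1⊕1⊕1⊕1⊕1⊕1⊕0⊕0⊕1⊕1⊕1⊕1 = 0
Overall=0, syndrome position=9 → double-bit error detected (uncorrectable).

double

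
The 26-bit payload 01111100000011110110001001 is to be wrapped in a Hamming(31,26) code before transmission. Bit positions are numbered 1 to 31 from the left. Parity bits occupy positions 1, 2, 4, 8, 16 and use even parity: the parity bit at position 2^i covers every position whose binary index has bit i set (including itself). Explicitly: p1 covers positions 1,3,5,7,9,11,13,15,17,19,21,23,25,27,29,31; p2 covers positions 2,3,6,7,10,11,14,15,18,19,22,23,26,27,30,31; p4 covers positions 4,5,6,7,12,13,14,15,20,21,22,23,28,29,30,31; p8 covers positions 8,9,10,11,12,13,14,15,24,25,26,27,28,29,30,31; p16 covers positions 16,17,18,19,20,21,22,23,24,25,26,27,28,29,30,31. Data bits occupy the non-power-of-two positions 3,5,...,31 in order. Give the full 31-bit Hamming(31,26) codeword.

1100111111000000011110110001001

Place data bits at non-power-of-two positions: b3=0, b5=1, b6=1, b7=1, b9=1, b10=1, b11=0, b12=0, b13=0, b14=0, b15=0, b17=0, b18=1, b19=1, b20=1, b21=1, b22=0, b23=1, b24=1, b25=0, b26=0, b27=0, b28=1, b29=0, b30=0, b31=1.
p1 = XOR of data positions {3,5,7,9,11,13,15,17,19,21,23,25,27,29,31} = 0⊕1⊕1⊕1⊕0⊕0⊕0⊕0⊕1⊕1⊕1⊕0⊕0⊕0⊕1 = 1
p2 = XOR of data positions {3,6,7,10,11,14,15,18,19,22,23,26,27,30,31} = 0⊕1⊕1⊕1⊕0⊕0⊕0⊕1⊕1⊕0⊕1⊕0⊕0⊕0⊕1 = 1
p4 = XOR of data positions {5,6,7,12,13,14,15,20,21,22,23,28,29,30,31} = 1⊕1⊕1⊕0⊕0⊕0⊕0⊕1⊕1⊕0⊕1⊕1⊕0⊕0⊕1 = 0
p8 = XOR of data positions {9,10,11,12,13,14,15,24,25,26,27,28,29,30,31} = 1⊕1⊕0⊕0⊕0⊕0⊕0⊕1⊕0⊕0⊕0⊕1⊕0⊕0⊕1 = 1
p16 = XOR of data positions {17,18,19,20,21,22,23,24,25,26,27,28,29,30,31} = 0⊕1⊕1⊕1⊕1⊕0⊕1⊕1⊕0⊕0⊕0⊕1⊕0⊕0⊕1 = 0
Codeword b1..b31 = 1100111111000000011110110001001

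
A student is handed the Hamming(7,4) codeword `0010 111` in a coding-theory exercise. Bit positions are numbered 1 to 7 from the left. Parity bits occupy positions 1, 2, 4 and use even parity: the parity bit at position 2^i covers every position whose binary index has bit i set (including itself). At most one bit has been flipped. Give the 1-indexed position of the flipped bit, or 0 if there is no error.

7

s1: b1⊕b3⊕b5⊕b7 = 0⊕1⊕1⊕1 = 1
s2: b2⊕b3⊕b6⊕b7 = 0⊕1⊕1⊕1 = 1
s4: b4⊕b5⊕b6⊕b7 = 0⊕1⊕1⊕1 = 1
Syndrome (s4...s1) = 111 → position 7.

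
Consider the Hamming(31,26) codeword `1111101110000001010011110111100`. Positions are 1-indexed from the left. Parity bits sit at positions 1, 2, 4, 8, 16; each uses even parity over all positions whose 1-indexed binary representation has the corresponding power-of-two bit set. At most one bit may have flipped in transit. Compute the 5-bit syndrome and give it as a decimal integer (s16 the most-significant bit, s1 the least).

s1: b1⊕b3⊕b5⊕b7⊕b9⊕b11⊕b13⊕b15⊕b17⊕b19⊕b21⊕b23⊕b25⊕b27⊕b29⊕b31 = 1⊕1⊕1⊕1⊕1⊕0⊕0⊕0⊕0⊕0⊕1⊕1⊕0⊕1⊕1⊕0 = 1
s2: b2⊕b3⊕b6⊕b7⊕b10⊕b11⊕b14⊕b15⊕b18⊕b19⊕b22⊕b23⊕b26⊕b27⊕b30⊕b31 = 1⊕1⊕0⊕1⊕0⊕0⊕0⊕0⊕1⊕0⊕1⊕1⊕1⊕1⊕0⊕0 = 0
s4: b4⊕b5⊕b6⊕b7⊕b12⊕b13⊕b14⊕b15⊕b20⊕b21⊕b22⊕b23⊕b28⊕b29⊕b30⊕b31 = 1⊕1⊕0⊕1⊕0⊕0⊕0⊕0⊕0⊕1⊕1⊕1⊕1⊕1⊕0⊕0 = 0
s8: b8⊕b9⊕b10⊕b11⊕b12⊕b13⊕b14⊕b15⊕b24⊕b25⊕b26⊕b27⊕b28⊕b29⊕b30⊕b31 = 1⊕1⊕0⊕0⊕0⊕0⊕0⊕0⊕1⊕0⊕1⊕1⊕1⊕1⊕0⊕0 = 1
s16: b16⊕b17⊕b18⊕b19⊕b20⊕b21⊕b22⊕b23⊕b24⊕b25⊕b26⊕b27⊕b28⊕b29⊕b30⊕b31 = 1⊕0⊕1⊕0⊕0⊕1⊕1⊕1⊕1⊕0⊕1⊕1⊕1⊕1⊕0⊕0 = 0
Syndrome (s16...s1) = 01001 → position 9.

9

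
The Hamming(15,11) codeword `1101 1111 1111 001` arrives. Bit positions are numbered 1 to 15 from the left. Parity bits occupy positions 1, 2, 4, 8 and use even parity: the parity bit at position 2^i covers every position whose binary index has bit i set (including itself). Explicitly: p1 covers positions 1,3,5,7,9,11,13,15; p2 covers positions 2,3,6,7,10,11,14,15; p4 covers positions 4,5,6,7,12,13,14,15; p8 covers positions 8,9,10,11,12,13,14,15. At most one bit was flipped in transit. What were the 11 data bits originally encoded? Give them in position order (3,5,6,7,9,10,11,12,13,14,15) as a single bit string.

01111111001

s1: b1⊕b3⊕b5⊕b7⊕b9⊕b11⊕b13⊕b15 = 1⊕0⊕1⊕1⊕1⊕1⊕0⊕1 = 0
s2: b2⊕b3⊕b6⊕b7⊕b10⊕b11⊕b14⊕b15 = 1⊕0⊕1⊕1⊕1⊕1⊕0⊕1 = 0
s4: b4⊕b5⊕b6⊕b7⊕b12⊕b13⊕b14⊕b15 = 1⊕1⊕1⊕1⊕1⊕0⊕0⊕1 = 0
s8: b8⊕b9⊕b10⊕b11⊕b12⊕b13⊕b14⊕b15 = 1⊕1⊕1⊕1⊕1⊕0⊕0⊕1 = 0
Syndrome (s8...s1) = 0000 → position 0 (no error).
No correction needed.
Data bits at positions 3,5,6,7,9,10,11,12,13,14,15: 01111111001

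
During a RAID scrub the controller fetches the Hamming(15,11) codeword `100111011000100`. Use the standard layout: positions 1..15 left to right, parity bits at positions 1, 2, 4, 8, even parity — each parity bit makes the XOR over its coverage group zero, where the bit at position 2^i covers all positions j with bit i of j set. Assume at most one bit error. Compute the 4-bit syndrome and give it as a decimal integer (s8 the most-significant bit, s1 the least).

10

s1: b1⊕b3⊕b5⊕b7⊕b9⊕b11⊕b13⊕b15 = 1⊕0⊕1⊕0⊕1⊕0⊕1⊕0 = 0
s2: b2⊕b3⊕b6⊕b7⊕b10⊕b11⊕b14⊕b15 = 0⊕0⊕1⊕0⊕0⊕0⊕0⊕0 = 1
s4: b4⊕b5⊕b6⊕b7⊕b12⊕b13⊕b14⊕b15 = 1⊕1⊕1⊕0⊕0⊕1⊕0⊕0 = 0
s8: b8⊕b9⊕b10⊕b11⊕b12⊕b13⊕b14⊕b15 = 1⊕1⊕0⊕0⊕0⊕1⊕0⊕0 = 1
Syndrome (s8...s1) = 1010 → position 10.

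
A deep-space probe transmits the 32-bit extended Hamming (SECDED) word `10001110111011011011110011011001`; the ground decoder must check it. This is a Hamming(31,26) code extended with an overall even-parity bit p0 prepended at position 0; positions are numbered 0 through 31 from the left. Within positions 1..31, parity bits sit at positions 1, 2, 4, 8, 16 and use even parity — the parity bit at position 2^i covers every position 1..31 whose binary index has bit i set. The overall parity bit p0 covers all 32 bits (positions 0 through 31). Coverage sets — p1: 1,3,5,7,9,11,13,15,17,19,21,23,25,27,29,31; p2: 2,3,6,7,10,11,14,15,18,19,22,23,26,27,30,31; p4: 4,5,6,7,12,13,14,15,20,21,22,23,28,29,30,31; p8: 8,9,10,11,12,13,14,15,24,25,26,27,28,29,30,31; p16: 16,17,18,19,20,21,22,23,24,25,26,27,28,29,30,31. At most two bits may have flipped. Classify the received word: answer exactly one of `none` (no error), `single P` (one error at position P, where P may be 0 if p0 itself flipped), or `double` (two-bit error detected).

s1: b1⊕b3⊕b5⊕b7⊕b9⊕b11⊕b13⊕b15⊕b17⊕b19⊕b21⊕b23⊕b25⊕b27⊕b29⊕b31 = 0⊕0⊕1⊕0⊕1⊕0⊕1⊕1⊕0⊕1⊕1⊕0⊕1⊕1⊕0⊕1 = 1
s2: b2⊕b3⊕b6⊕b7⊕b10⊕b11⊕b14⊕b15⊕b18⊕b19⊕b22⊕b23⊕b26⊕b27⊕b30⊕b31 = 0⊕0⊕1⊕0⊕1⊕0⊕0⊕1⊕1⊕1⊕0⊕0⊕0⊕1⊕0⊕1 = 1
s4: b4⊕b5⊕b6⊕b7⊕b12⊕b13⊕b14⊕b15⊕b20⊕b21⊕b22⊕b23⊕b28⊕b29⊕b30⊕b31 = 1⊕1⊕1⊕0⊕1⊕1⊕0⊕1⊕1⊕1⊕0⊕0⊕1⊕0⊕0⊕1 = 0
s8: b8⊕b9⊕b10⊕b11⊕b12⊕b13⊕b14⊕b15⊕b24⊕b25⊕b26⊕b27⊕b28⊕b29⊕b30⊕b31 = 1⊕1⊕1⊕0⊕1⊕1⊕0⊕1⊕1⊕1⊕0⊕1⊕1⊕0⊕0⊕1 = 1
s16: b16⊕b17⊕b18⊕b19⊕b20⊕b21⊕b22⊕b23⊕b24⊕b25⊕b26⊕b27⊕b28⊕b29⊕b30⊕b31 = 1⊕0⊕1⊕1⊕1⊕1⊕0⊕0⊕1⊕1⊕0⊕1⊕1⊕0⊕0⊕1 = 0
Syndrome (s16...s1) = 01011 → position 11.
Overall parity (XOR of all 32 bits, including p0): 1⊕0⊕0⊕0⊕1⊕1⊕1⊕0⊕1⊕1⊕1⊕0⊕1⊕1⊕0⊕1⊕1⊕0⊕1⊕1⊕1⊕1⊕0⊕0⊕1⊕1⊕0⊕1⊕1⊕0⊕0⊕1 = 0
Overall=0, syndrome position=11 → double-bit error detected (uncorrectable).

double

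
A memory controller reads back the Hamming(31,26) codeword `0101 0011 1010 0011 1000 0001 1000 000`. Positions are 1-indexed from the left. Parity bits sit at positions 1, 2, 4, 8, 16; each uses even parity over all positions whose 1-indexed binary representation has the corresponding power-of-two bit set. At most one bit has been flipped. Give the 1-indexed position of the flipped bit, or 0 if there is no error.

s1: b1⊕b3⊕b5⊕b7⊕b9⊕b11⊕b13⊕b15⊕b17⊕b19⊕b21⊕b23⊕b25⊕b27⊕b29⊕b31 = 0⊕0⊕0⊕1⊕1⊕1⊕0⊕1⊕1⊕0⊕0⊕0⊕1⊕0⊕0⊕0 = 0
s2: b2⊕b3⊕b6⊕b7⊕b10⊕b11⊕b14⊕b15⊕b18⊕b19⊕b22⊕b23⊕b26⊕b27⊕b30⊕b31 = 1⊕0⊕0⊕1⊕0⊕1⊕0⊕1⊕0⊕0⊕0⊕0⊕0⊕0⊕0⊕0 = 0
s4: b4⊕b5⊕b6⊕b7⊕b12⊕b13⊕b14⊕b15⊕b20⊕b21⊕b22⊕b23⊕b28⊕b29⊕b30⊕b31 = 1⊕0⊕0⊕1⊕0⊕0⊕0⊕1⊕0⊕0⊕0⊕0⊕0⊕0⊕0⊕0 = 1
s8: b8⊕b9⊕b10⊕b11⊕b12⊕b13⊕b14⊕b15⊕b24⊕b25⊕b26⊕b27⊕b28⊕b29⊕b30⊕b31 = 1⊕1⊕0⊕1⊕0⊕0⊕0⊕1⊕1⊕1⊕0⊕0⊕0⊕0⊕0⊕0 = 0
s16: b16⊕b17⊕b18⊕b19⊕b20⊕b21⊕b22⊕b23⊕b24⊕b25⊕b26⊕b27⊕b28⊕b29⊕b30⊕b31 = 1⊕1⊕0⊕0⊕0⊕0⊕0⊕0⊕1⊕1⊕0⊕0⊕0⊕0⊕0⊕0 = 0
Syndrome (s16...s1) = 00100 → position 4.

4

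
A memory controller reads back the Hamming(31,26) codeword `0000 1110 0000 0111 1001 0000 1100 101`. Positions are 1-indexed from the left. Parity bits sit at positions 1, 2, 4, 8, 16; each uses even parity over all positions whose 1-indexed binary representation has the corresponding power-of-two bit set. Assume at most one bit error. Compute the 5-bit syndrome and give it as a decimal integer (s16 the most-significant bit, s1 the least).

17

s1: b1⊕b3⊕b5⊕b7⊕b9⊕b11⊕b13⊕b15⊕b17⊕b19⊕b21⊕b23⊕b25⊕b27⊕b29⊕b31 = 0⊕0⊕1⊕1⊕0⊕0⊕0⊕1⊕1⊕0⊕0⊕0⊕1⊕0⊕1⊕1 = 1
s2: b2⊕b3⊕b6⊕b7⊕b10⊕b11⊕b14⊕b15⊕b18⊕b19⊕b22⊕b23⊕b26⊕b27⊕b30⊕b31 = 0⊕0⊕1⊕1⊕0⊕0⊕1⊕1⊕0⊕0⊕0⊕0⊕1⊕0⊕0⊕1 = 0
s4: b4⊕b5⊕b6⊕b7⊕b12⊕b13⊕b14⊕b15⊕b20⊕b21⊕b22⊕b23⊕b28⊕b29⊕b30⊕b31 = 0⊕1⊕1⊕1⊕0⊕0⊕1⊕1⊕1⊕0⊕0⊕0⊕0⊕1⊕0⊕1 = 0
s8: b8⊕b9⊕b10⊕b11⊕b12⊕b13⊕b14⊕b15⊕b24⊕b25⊕b26⊕b27⊕b28⊕b29⊕b30⊕b31 = 0⊕0⊕0⊕0⊕0⊕0⊕1⊕1⊕0⊕1⊕1⊕0⊕0⊕1⊕0⊕1 = 0
s16: b16⊕b17⊕b18⊕b19⊕b20⊕b21⊕b22⊕b23⊕b24⊕b25⊕b26⊕b27⊕b28⊕b29⊕b30⊕b31 = 1⊕1⊕0⊕0⊕1⊕0⊕0⊕0⊕0⊕1⊕1⊕0⊕0⊕1⊕0⊕1 = 1
Syndrome (s16...s1) = 10001 → position 17.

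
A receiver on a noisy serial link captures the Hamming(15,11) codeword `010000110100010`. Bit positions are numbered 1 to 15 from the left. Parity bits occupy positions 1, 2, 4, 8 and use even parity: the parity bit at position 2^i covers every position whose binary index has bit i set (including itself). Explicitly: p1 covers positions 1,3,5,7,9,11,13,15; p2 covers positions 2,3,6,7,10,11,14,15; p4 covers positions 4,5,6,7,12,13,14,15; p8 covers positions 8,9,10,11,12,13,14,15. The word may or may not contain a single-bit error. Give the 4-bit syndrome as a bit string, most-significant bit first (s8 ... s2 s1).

s1: b1⊕b3⊕b5⊕b7⊕b9⊕b11⊕b13⊕b15 = 0⊕0⊕0⊕1⊕0⊕0⊕0⊕0 = 1
s2: b2⊕b3⊕b6⊕b7⊕b10⊕b11⊕b14⊕b15 = 1⊕0⊕0⊕1⊕1⊕0⊕1⊕0 = 0
s4: b4⊕b5⊕b6⊕b7⊕b12⊕b13⊕b14⊕b15 = 0⊕0⊕0⊕1⊕0⊕0⊕1⊕0 = 0
s8: b8⊕b9⊕b10⊕b11⊕b12⊕b13⊕b14⊕b15 = 1⊕0⊕1⊕0⊕0⊕0⊕1⊕0 = 1
Syndrome (s8...s1) = 1001 → position 9.

1001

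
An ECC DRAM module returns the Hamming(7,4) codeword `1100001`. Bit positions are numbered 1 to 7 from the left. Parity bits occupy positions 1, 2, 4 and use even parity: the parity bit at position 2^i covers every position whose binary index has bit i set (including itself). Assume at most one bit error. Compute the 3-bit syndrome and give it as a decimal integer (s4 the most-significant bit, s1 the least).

4

s1: b1⊕b3⊕b5⊕b7 = 1⊕0⊕0⊕1 = 0
s2: b2⊕b3⊕b6⊕b7 = 1⊕0⊕0⊕1 = 0
s4: b4⊕b5⊕b6⊕b7 = 0⊕0⊕0⊕1 = 1
Syndrome (s4...s1) = 100 → position 4.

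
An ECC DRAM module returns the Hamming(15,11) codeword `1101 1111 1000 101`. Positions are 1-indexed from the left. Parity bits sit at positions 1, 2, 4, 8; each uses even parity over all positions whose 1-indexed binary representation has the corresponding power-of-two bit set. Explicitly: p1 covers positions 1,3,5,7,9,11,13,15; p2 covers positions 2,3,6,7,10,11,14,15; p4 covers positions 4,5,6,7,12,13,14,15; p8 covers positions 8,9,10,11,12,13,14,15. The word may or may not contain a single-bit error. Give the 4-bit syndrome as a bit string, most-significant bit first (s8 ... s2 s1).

s1: b1⊕b3⊕b5⊕b7⊕b9⊕b11⊕b13⊕b15 = 1⊕0⊕1⊕1⊕1⊕0⊕1⊕1 = 0
s2: b2⊕b3⊕b6⊕b7⊕b10⊕b11⊕b14⊕b15 = 1⊕0⊕1⊕1⊕0⊕0⊕0⊕1 = 0
s4: b4⊕b5⊕b6⊕b7⊕b12⊕b13⊕b14⊕b15 = 1⊕1⊕1⊕1⊕0⊕1⊕0⊕1 = 0
s8: b8⊕b9⊕b10⊕b11⊕b12⊕b13⊕b14⊕b15 = 1⊕1⊕0⊕0⊕0⊕1⊕0⊕1 = 0
Syndrome (s8...s1) = 0000 → position 0 (no error).

0000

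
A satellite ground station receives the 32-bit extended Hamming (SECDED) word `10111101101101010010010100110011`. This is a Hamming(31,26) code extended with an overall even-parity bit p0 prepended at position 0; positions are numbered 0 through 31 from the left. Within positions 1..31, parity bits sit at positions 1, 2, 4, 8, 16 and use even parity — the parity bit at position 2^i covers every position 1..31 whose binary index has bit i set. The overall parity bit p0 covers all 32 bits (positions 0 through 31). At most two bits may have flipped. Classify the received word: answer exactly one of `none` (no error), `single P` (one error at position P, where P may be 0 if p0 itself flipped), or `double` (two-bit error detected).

double

s1: b1⊕b3⊕b5⊕b7⊕b9⊕b11⊕b13⊕b15⊕b17⊕b19⊕b21⊕b23⊕b25⊕b27⊕b29⊕b31 = 0⊕1⊕1⊕1⊕0⊕1⊕1⊕1⊕0⊕0⊕1⊕1⊕0⊕1⊕0⊕1 = 0
s2: b2⊕b3⊕b6⊕b7⊕b10⊕b11⊕b14⊕b15⊕b18⊕b19⊕b22⊕b23⊕b26⊕b27⊕b30⊕b31 = 1⊕1⊕0⊕1⊕1⊕1⊕0⊕1⊕1⊕0⊕0⊕1⊕1⊕1⊕1⊕1 = 0
s4: b4⊕b5⊕b6⊕b7⊕b12⊕b13⊕b14⊕b15⊕b20⊕b21⊕b22⊕b23⊕b28⊕b29⊕b30⊕b31 = 1⊕1⊕0⊕1⊕0⊕1⊕0⊕1⊕0⊕1⊕0⊕1⊕0⊕0⊕1⊕1 = 1
s8: b8⊕b9⊕b10⊕b11⊕b12⊕b13⊕b14⊕b15⊕b24⊕b25⊕b26⊕b27⊕b28⊕b29⊕b30⊕b31 = 1⊕0⊕1⊕1⊕0⊕1⊕0⊕1⊕0⊕0⊕1⊕1⊕0⊕0⊕1⊕1 = 1
s16: b16⊕b17⊕b18⊕b19⊕b20⊕b21⊕b22⊕b23⊕b24⊕b25⊕b26⊕b27⊕b28⊕b29⊕b30⊕b31 = 0⊕0⊕1⊕0⊕0⊕1⊕0⊕1⊕0⊕0⊕1⊕1⊕0⊕0⊕1⊕1 = 1
Syndrome (s16...s1) = 11100 → position 28.
Overall parity (XOR of all 32 bits, including p0): 1⊕0⊕1⊕1⊕1⊕1⊕0⊕1⊕1⊕0⊕1⊕1⊕0⊕1⊕0⊕1⊕0⊕0⊕1⊕0⊕0⊕1⊕0⊕1⊕0⊕0⊕1⊕1⊕0⊕0⊕1⊕1 = 0
Overall=0, syndrome position=28 → double-bit error detected (uncorrectable).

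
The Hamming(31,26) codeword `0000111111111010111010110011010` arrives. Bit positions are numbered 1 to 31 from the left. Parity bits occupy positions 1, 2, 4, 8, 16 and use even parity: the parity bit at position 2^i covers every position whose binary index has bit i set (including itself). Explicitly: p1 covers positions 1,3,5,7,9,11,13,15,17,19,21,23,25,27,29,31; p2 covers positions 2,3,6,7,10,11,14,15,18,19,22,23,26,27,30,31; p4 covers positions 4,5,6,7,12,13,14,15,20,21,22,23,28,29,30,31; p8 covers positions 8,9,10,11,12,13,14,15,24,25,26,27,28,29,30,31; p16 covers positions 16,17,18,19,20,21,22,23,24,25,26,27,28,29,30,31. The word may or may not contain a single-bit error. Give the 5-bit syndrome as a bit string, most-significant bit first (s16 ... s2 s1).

s1: b1⊕b3⊕b5⊕b7⊕b9⊕b11⊕b13⊕b15⊕b17⊕b19⊕b21⊕b23⊕b25⊕b27⊕b29⊕b31 = 0⊕0⊕1⊕1⊕1⊕1⊕1⊕1⊕1⊕1⊕1⊕1⊕0⊕1⊕0⊕0 = 1
s2: b2⊕b3⊕b6⊕b7⊕b10⊕b11⊕b14⊕b15⊕b18⊕b19⊕b22⊕b23⊕b26⊕b27⊕b30⊕b31 = 0⊕0⊕1⊕1⊕1⊕1⊕0⊕1⊕1⊕1⊕0⊕1⊕0⊕1⊕1⊕0 = 0
s4: b4⊕b5⊕b6⊕b7⊕b12⊕b13⊕b14⊕b15⊕b20⊕b21⊕b22⊕b23⊕b28⊕b29⊕b30⊕b31 = 0⊕1⊕1⊕1⊕1⊕1⊕0⊕1⊕0⊕1⊕0⊕1⊕1⊕0⊕1⊕0 = 0
s8: b8⊕b9⊕b10⊕b11⊕b12⊕b13⊕b14⊕b15⊕b24⊕b25⊕b26⊕b27⊕b28⊕b29⊕b30⊕b31 = 1⊕1⊕1⊕1⊕1⊕1⊕0⊕1⊕1⊕0⊕0⊕1⊕1⊕0⊕1⊕0 = 1
s16: b16⊕b17⊕b18⊕b19⊕b20⊕b21⊕b22⊕b23⊕b24⊕b25⊕b26⊕b27⊕b28⊕b29⊕b30⊕b31 = 0⊕1⊕1⊕1⊕0⊕1⊕0⊕1⊕1⊕0⊕0⊕1⊕1⊕0⊕1⊕0 = 1
Syndrome (s16...s1) = 11001 → position 25.

11001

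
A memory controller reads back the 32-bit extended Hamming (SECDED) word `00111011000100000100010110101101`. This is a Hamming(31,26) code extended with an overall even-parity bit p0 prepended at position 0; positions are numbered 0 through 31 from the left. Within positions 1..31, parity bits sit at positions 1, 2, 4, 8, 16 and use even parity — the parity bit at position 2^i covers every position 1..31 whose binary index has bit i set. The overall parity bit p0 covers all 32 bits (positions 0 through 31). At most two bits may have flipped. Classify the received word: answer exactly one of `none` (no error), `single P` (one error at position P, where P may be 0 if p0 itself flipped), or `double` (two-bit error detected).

none

s1: b1⊕b3⊕b5⊕b7⊕b9⊕b11⊕b13⊕b15⊕b17⊕b19⊕b21⊕b23⊕b25⊕b27⊕b29⊕b31 = 0⊕1⊕0⊕1⊕0⊕1⊕0⊕0⊕1⊕0⊕1⊕1⊕0⊕0⊕1⊕1 = 0
s2: b2⊕b3⊕b6⊕b7⊕b10⊕b11⊕b14⊕b15⊕b18⊕b19⊕b22⊕b23⊕b26⊕b27⊕b30⊕b31 = 1⊕1⊕1⊕1⊕0⊕1⊕0⊕0⊕0⊕0⊕0⊕1⊕1⊕0⊕0⊕1 = 0
s4: b4⊕b5⊕b6⊕b7⊕b12⊕b13⊕b14⊕b15⊕b20⊕b21⊕b22⊕b23⊕b28⊕b29⊕b30⊕b31 = 1⊕0⊕1⊕1⊕0⊕0⊕0⊕0⊕0⊕1⊕0⊕1⊕1⊕1⊕0⊕1 = 0
s8: b8⊕b9⊕b10⊕b11⊕b12⊕b13⊕b14⊕b15⊕b24⊕b25⊕b26⊕b27⊕b28⊕b29⊕b30⊕b31 = 0⊕0⊕0⊕1⊕0⊕0⊕0⊕0⊕1⊕0⊕1⊕0⊕1⊕1⊕0⊕1 = 0
s16: b16⊕b17⊕b18⊕b19⊕b20⊕b21⊕b22⊕b23⊕b24⊕b25⊕b26⊕b27⊕b28⊕b29⊕b30⊕b31 = 0⊕1⊕0⊕0⊕0⊕1⊕0⊕1⊕1⊕0⊕1⊕0⊕1⊕1⊕0⊕1 = 0
Syndrome (s16...s1) = 00000 → position 0 (no error).
Overall parity (XOR of all 32 bits, including p0): 0⊕0⊕1⊕1⊕1⊕0⊕1⊕1⊕0⊕0⊕0⊕1⊕0⊕0⊕0⊕0⊕0⊕1⊕0⊕0⊕0⊕1⊕0⊕1⊕1⊕0⊕1⊕0⊕1⊕1⊕0⊕1 = 0
Overall=0, syndrome position=0 → no error.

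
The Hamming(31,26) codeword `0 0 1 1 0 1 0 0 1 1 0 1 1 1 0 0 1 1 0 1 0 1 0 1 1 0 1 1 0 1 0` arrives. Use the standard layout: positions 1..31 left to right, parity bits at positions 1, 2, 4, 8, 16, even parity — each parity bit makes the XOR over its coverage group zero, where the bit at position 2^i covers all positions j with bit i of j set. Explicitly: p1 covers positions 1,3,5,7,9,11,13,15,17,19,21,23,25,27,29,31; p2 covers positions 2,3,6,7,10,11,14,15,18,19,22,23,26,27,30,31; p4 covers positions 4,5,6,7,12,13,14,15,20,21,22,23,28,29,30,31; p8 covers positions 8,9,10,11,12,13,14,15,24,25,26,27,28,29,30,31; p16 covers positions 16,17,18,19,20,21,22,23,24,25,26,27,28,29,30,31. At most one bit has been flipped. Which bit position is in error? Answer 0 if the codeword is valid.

20

s1: b1⊕b3⊕b5⊕b7⊕b9⊕b11⊕b13⊕b15⊕b17⊕b19⊕b21⊕b23⊕b25⊕b27⊕b29⊕b31 = 0⊕1⊕0⊕0⊕1⊕0⊕1⊕0⊕1⊕0⊕0⊕0⊕1⊕1⊕0⊕0 = 0
s2: b2⊕b3⊕b6⊕b7⊕b10⊕b11⊕b14⊕b15⊕b18⊕b19⊕b22⊕b23⊕b26⊕b27⊕b30⊕b31 = 0⊕1⊕1⊕0⊕1⊕0⊕1⊕0⊕1⊕0⊕1⊕0⊕0⊕1⊕1⊕0 = 0
s4: b4⊕b5⊕b6⊕b7⊕b12⊕b13⊕b14⊕b15⊕b20⊕b21⊕b22⊕b23⊕b28⊕b29⊕b30⊕b31 = 1⊕0⊕1⊕0⊕1⊕1⊕1⊕0⊕1⊕0⊕1⊕0⊕1⊕0⊕1⊕0 = 1
s8: b8⊕b9⊕b10⊕b11⊕b12⊕b13⊕b14⊕b15⊕b24⊕b25⊕b26⊕b27⊕b28⊕b29⊕b30⊕b31 = 0⊕1⊕1⊕0⊕1⊕1⊕1⊕0⊕1⊕1⊕0⊕1⊕1⊕0⊕1⊕0 = 0
s16: b16⊕b17⊕b18⊕b19⊕b20⊕b21⊕b22⊕b23⊕b24⊕b25⊕b26⊕b27⊕b28⊕b29⊕b30⊕b31 = 0⊕1⊕1⊕0⊕1⊕0⊕1⊕0⊕1⊕1⊕0⊕1⊕1⊕0⊕1⊕0 = 1
Syndrome (s16...s1) = 10100 → position 20.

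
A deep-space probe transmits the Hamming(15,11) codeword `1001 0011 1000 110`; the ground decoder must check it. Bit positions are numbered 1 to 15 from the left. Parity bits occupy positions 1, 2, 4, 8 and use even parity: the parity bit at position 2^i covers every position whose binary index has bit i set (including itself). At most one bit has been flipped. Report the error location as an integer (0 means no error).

s1: b1⊕b3⊕b5⊕b7⊕b9⊕b11⊕b13⊕b15 = 1⊕0⊕0⊕1⊕1⊕0⊕1⊕0 = 0
s2: b2⊕b3⊕b6⊕b7⊕b10⊕b11⊕b14⊕b15 = 0⊕0⊕0⊕1⊕0⊕0⊕1⊕0 = 0
s4: b4⊕b5⊕b6⊕b7⊕b12⊕b13⊕b14⊕b15 = 1⊕0⊕0⊕1⊕0⊕1⊕1⊕0 = 0
s8: b8⊕b9⊕b10⊕b11⊕b12⊕b13⊕b14⊕b15 = 1⊕1⊕0⊕0⊕0⊕1⊕1⊕0 = 0
Syndrome (s8...s1) = 0000 → position 0 (no error).

0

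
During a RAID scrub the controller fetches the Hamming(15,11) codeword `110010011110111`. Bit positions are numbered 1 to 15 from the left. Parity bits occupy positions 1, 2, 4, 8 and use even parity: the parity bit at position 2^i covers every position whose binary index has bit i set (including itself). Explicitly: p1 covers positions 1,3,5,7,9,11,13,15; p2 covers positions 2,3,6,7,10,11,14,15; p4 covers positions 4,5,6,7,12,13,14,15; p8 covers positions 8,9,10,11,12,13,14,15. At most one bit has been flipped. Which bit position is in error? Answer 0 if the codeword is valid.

10

s1: b1⊕b3⊕b5⊕b7⊕b9⊕b11⊕b13⊕b15 = 1⊕0⊕1⊕0⊕1⊕1⊕1⊕1 = 0
s2: b2⊕b3⊕b6⊕b7⊕b10⊕b11⊕b14⊕b15 = 1⊕0⊕0⊕0⊕1⊕1⊕1⊕1 = 1
s4: b4⊕b5⊕b6⊕b7⊕b12⊕b13⊕b14⊕b15 = 0⊕1⊕0⊕0⊕0⊕1⊕1⊕1 = 0
s8: b8⊕b9⊕b10⊕b11⊕b12⊕b13⊕b14⊕b15 = 1⊕1⊕1⊕1⊕0⊕1⊕1⊕1 = 1
Syndrome (s8...s1) = 1010 → position 10.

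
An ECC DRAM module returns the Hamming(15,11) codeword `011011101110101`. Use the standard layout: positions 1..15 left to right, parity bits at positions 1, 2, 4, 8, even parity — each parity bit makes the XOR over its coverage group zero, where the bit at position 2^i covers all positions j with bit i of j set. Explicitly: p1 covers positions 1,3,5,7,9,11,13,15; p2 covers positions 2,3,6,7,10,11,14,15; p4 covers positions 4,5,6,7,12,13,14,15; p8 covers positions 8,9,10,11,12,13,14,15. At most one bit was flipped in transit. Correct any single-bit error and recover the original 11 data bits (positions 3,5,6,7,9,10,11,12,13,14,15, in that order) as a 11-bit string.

11111110100

s1: b1⊕b3⊕b5⊕b7⊕b9⊕b11⊕b13⊕b15 = 0⊕1⊕1⊕1⊕1⊕1⊕1⊕1 = 1
s2: b2⊕b3⊕b6⊕b7⊕b10⊕b11⊕b14⊕b15 = 1⊕1⊕1⊕1⊕1⊕1⊕0⊕1 = 1
s4: b4⊕b5⊕b6⊕b7⊕b12⊕b13⊕b14⊕b15 = 0⊕1⊕1⊕1⊕0⊕1⊕0⊕1 = 1
s8: b8⊕b9⊕b10⊕b11⊕b12⊕b13⊕b14⊕b15 = 0⊕1⊕1⊕1⊕0⊕1⊕0⊕1 = 1
Syndrome (s8...s1) = 1111 → position 15.
Flip bit 15: corrected codeword = 011011101110100
Data bits at positions 3,5,6,7,9,10,11,12,13,14,15: 11111110100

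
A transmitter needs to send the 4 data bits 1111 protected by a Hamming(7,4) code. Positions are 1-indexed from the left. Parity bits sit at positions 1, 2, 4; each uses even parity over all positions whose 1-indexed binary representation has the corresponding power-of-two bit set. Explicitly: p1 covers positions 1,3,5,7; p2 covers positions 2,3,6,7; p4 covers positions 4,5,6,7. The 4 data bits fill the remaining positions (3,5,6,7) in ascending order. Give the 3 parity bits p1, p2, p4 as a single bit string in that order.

Place data bits at non-power-of-two positions: b3=1, b5=1, b6=1, b7=1.
p1 = XOR of data positions {3,5,7} = 1⊕1⊕1 = 1
p2 = XOR of data positions {3,6,7} = 1⊕1⊕1 = 1
p4 = XOR of data positions {5,6,7} = 1⊕1⊕1 = 1
Parity bits p1,p2,p4 = 111

111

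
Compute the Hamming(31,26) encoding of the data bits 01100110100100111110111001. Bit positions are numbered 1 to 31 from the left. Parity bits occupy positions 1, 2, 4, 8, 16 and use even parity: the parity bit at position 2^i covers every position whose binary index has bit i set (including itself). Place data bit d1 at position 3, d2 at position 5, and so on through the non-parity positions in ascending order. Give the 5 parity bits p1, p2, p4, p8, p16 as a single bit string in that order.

Place data bits at non-power-of-two positions: b3=0, b5=1, b6=1, b7=0, b9=0, b10=1, b11=1, b12=0, b13=1, b14=0, b15=0, b17=1, b18=0, b19=0, b20=1, b21=1, b22=1, b23=1, b24=1, b25=0, b26=1, b27=1, b28=1, b29=0, b30=0, b31=1.
p1 = XOR of data positions {3,5,7,9,11,13,15,17,19,21,23,25,27,29,31} = 0⊕1⊕0⊕0⊕1⊕1⊕0⊕1⊕0⊕1⊕1⊕0⊕1⊕0⊕1 = 0
p2 = XOR of data positions {3,6,7,10,11,14,15,18,19,22,23,26,27,30,31} = 0⊕1⊕0⊕1⊕1⊕0⊕0⊕0⊕0⊕1⊕1⊕1⊕1⊕0⊕1 = 0
p4 = XOR of data positions {5,6,7,12,13,14,15,20,21,22,23,28,29,30,31} = 1⊕1⊕0⊕0⊕1⊕0⊕0⊕1⊕1⊕1⊕1⊕1⊕0⊕0⊕1 = 1
p8 = XOR of data positions {9,10,11,12,13,14,15,24,25,26,27,28,29,30,31} = 0⊕1⊕1⊕0⊕1⊕0⊕0⊕1⊕0⊕1⊕1⊕1⊕0⊕0⊕1 = 0
p16 = XOR of data positions {17,18,19,20,21,22,23,24,25,26,27,28,29,30,31} = 1⊕0⊕0⊕1⊕1⊕1⊕1⊕1⊕0⊕1⊕1⊕1⊕0⊕0⊕1 = 0
Parity bits p1,p2,p4,p8,p16 = 00100

00100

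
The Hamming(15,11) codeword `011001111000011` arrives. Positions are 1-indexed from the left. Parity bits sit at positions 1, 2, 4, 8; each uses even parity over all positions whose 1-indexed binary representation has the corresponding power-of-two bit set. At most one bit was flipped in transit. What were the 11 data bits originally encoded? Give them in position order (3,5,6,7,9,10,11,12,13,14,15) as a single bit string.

10111000011

s1: b1⊕b3⊕b5⊕b7⊕b9⊕b11⊕b13⊕b15 = 0⊕1⊕0⊕1⊕1⊕0⊕0⊕1 = 0
s2: b2⊕b3⊕b6⊕b7⊕b10⊕b11⊕b14⊕b15 = 1⊕1⊕1⊕1⊕0⊕0⊕1⊕1 = 0
s4: b4⊕b5⊕b6⊕b7⊕b12⊕b13⊕b14⊕b15 = 0⊕0⊕1⊕1⊕0⊕0⊕1⊕1 = 0
s8: b8⊕b9⊕b10⊕b11⊕b12⊕b13⊕b14⊕b15 = 1⊕1⊕0⊕0⊕0⊕0⊕1⊕1 = 0
Syndrome (s8...s1) = 0000 → position 0 (no error).
No correction needed.
Data bits at positions 3,5,6,7,9,10,11,12,13,14,15: 10111000011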